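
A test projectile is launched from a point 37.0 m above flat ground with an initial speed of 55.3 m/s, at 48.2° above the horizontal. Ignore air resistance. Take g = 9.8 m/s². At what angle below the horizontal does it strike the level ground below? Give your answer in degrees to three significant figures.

53.2°

Horizontal component vₓ = 55.30 cos 48.2° = 36.86 m/s; vertical v_y0 = 55.30 sin 48.2° = 41.22 m/s.
The projectile lands when y = 37.0 + (41.22) t − ½·9.80·t² = 0. Positive root: t = (41.22 + √(41.22² + 2·9.80·37.0)) / 9.80 = (41.22 + 49.24) / 9.80 = 9.231 s.
At impact: v_y = v_y0 − g t = −49.24 m/s; vₓ = 36.86 m/s.
Angle below horizontal: arctan(|v_y|/vₓ) = arctan(49.24/36.86) = 53.18°.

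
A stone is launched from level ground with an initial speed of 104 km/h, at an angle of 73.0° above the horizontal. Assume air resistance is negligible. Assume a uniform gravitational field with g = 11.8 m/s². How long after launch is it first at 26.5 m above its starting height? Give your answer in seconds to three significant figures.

1.35 s

Convert: 104 km/h = 104/3.6 = 28.89 m/s.
Horizontal component vₓ = 28.89 cos 73.0° = 8.446 m/s; vertical v_y0 = 28.89 sin 73.0° = 27.63 m/s.
Require v_y0 t − ½ g t² = 26.5, i.e. 5.900 t² − 27.63 t + 26.5 = 0.
t = [27.63 ± √(27.63² − 2·11.8·26.5)] / 11.8 = (27.63 ± 11.74) / 11.8, so t = 1.346 s or t = 3.336 s.
The first (ascending) time is 1.346 s.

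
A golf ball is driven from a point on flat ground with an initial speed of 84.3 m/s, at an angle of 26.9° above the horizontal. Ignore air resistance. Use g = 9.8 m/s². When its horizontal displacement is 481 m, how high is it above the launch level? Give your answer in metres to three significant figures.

Resolve: vₓ = 84.30 cos 26.9° = 75.18 m/s and v_y0 = 84.30 sin 26.9° = 38.14 m/s.
At x = 481 m, t = x/vₓ = 481/75.18 = 6.398 s.
Height: y = v_y0 t − ½ g t² = 38.14 × 6.398 − 4.900 × 6.398² = 244.0 − 200.6 = 43.44 m.

43.4 m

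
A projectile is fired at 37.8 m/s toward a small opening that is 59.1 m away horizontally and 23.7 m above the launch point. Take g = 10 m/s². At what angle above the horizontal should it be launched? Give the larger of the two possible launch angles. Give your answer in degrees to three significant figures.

76.4°

Trajectory: y = x tanθ − g x² (1 + tan²θ)/(2v₀²). With x = 59.1, y = 23.7, v₀ = 37.8, g = 10.0:
12.22 tan²θ − 59.1 tanθ + (35.92) = 0.
tanθ = [59.1 ± √(59.1² − 4 × 12.22 × (35.92))] / (2 × 12.22) = (59.1 ± 41.67) / 24.45, giving tanθ = 0.7129 or 4.122.
θ = 35.49° or 76.36°; the larger is 76.36°.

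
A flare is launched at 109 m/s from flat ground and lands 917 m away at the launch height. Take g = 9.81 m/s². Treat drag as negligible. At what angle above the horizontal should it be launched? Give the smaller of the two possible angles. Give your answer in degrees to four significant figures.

24.61°

R = v₀² sin 2θ / g gives sin 2θ = gR/v₀² = 9.81·917/109² = 0.7572.
2θ = 49.21° or 180° − 49.21° = 130.8°, so θ = 24.61° or 65.39°.
The smaller angle is 24.61°.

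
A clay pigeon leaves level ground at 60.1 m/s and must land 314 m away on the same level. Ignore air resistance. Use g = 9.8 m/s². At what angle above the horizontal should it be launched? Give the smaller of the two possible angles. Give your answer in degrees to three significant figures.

29.2°

Level-ground range R = v₀² sin(2θ)/g ⇒ sin(2θ) = gR/v₀² = 9.80 × 314 / 60.1² = 0.8519.
2θ = 58.42° or 180° − 58.42° = 121.6°, so θ = 29.21° or 60.79°.
The smaller angle is 29.21°.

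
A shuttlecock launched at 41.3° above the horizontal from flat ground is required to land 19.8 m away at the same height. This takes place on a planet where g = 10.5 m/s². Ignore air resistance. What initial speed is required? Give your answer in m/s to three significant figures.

14.5 m/s

On level ground R = v₀² sin 2θ / g ⇒ v₀ = √(gR / sin 2θ).
v₀ = √(10.5 × 19.8 / sin 82.60°) = √(207.9 / 0.9917) = √209.65 = 14.48 m/s.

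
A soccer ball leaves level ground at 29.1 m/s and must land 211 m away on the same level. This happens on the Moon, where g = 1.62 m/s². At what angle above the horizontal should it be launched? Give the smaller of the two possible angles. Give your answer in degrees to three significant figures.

11.9°

From R = (v₀²/g) sin 2θ: sin 2θ = 1.62 × 211 / 846.81 = 0.4037.
2θ = 23.81° or 180° − 23.81° = 156.2°, so θ = 11.90° or 78.10°.
The smaller angle is 11.90°.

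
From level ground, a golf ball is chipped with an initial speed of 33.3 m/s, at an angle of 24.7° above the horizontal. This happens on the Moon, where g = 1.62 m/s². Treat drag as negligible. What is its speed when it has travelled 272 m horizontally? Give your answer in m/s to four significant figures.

Horizontal component vₓ = 33.30 cos 24.7° = 30.25 m/s; vertical v_y0 = 33.30 sin 24.7° = 13.91 m/s.
Time to reach x = 272 m: t = x/vₓ = 272/30.25 = 8.991 s.
Vertical velocity there: v_y = v_y0 − g t = 13.91 − 1.62 × 8.991 = −0.6500 m/s.
Speed: √(vₓ² + v_y²) = √(30.25² + 0.6500²) = 30.26 m/s.

30.26 m/s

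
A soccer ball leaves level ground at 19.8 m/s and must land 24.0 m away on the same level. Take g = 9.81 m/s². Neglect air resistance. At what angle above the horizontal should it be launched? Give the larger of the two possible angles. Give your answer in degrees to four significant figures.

71.55°

Level-ground range R = v₀² sin(2θ)/g ⇒ sin(2θ) = gR/v₀² = 9.81 × 24.0 / 19.8² = 0.6006.
2θ = 36.91° or 180° − 36.91° = 143.1°, so θ = 18.45° or 71.55°.
The larger angle is 71.55°.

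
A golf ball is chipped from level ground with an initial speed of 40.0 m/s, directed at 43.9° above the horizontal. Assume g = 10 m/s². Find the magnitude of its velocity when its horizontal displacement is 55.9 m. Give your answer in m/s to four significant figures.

30.00 m/s

vₓ = 40.00 cos 43.9° = 28.82 m/s; v_y0 = 40.00 sin 43.9° = 27.74 m/s.
x = vₓ t ⇒ t = 55.9/28.82 = 1.939 s.
Vertical velocity there: v_y = v_y0 − g t = 27.74 − 10.0 × 1.939 = 8.341 m/s.
Speed: √(vₓ² + v_y²) = √(28.82² + 8.341²) = 30.00 m/s.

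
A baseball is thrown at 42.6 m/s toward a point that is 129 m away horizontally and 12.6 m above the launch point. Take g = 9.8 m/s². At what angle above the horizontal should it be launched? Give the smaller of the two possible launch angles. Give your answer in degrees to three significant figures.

Trajectory: y = x tanθ − g x² (1 + tan²θ)/(2v₀²). With x = 129, y = 12.6, v₀ = 42.6, g = 9.80:
44.93 tan²θ − 129 tanθ + (57.53) = 0.
tanθ = [129 ± √(129² − 4 × 44.93 × (57.53))] / (2 × 44.93) = (129 ± 79.38) / 89.86, giving tanθ = 0.5522 or 2.319.
θ = 28.91° or 66.67°; the smaller is 28.91°.

28.9°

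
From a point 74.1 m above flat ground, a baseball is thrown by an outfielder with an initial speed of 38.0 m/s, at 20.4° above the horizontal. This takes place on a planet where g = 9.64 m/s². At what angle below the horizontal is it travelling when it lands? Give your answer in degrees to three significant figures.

Horizontal component vₓ = 38.00 cos 20.4° = 35.62 m/s; vertical v_y0 = 38.00 sin 20.4° = 13.25 m/s.
With up positive and y = 0 at the ground: y(t) = 74.1 + (13.25) t − 4.820 t². Setting y = 0 and taking the positive root: t = [13.25 + √(13.25² + 2·9.64·74.1)] / 9.64 = (13.25 + 40.05) / 9.64 = 5.529 s.
At impact: v_y = v_y0 − g t = −40.05 m/s; vₓ = 35.62 m/s.
Angle below horizontal: arctan(|v_y|/vₓ) = arctan(40.05/35.62) = 48.35°.

48.4°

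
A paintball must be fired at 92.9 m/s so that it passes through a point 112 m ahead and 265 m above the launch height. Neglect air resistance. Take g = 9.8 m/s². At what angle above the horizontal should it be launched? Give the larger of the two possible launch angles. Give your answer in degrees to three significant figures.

85.5°

Trajectory: y = x tanθ − g x² (1 + tan²θ)/(2v₀²). With x = 112, y = 265, v₀ = 92.9, g = 9.80:
7.122 tan²θ − 112 tanθ + (272.1) = 0.
tanθ = [112 ± √(112² − 4 × 7.122 × (272.1))] / (2 × 7.122) = (112 ± 69.22) / 14.24, giving tanθ = 3.003 or 12.72.
θ = 71.58° or 85.51°; the larger is 85.51°.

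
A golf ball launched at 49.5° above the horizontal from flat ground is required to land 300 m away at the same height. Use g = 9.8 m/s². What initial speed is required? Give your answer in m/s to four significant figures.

Level-ground range: R = v₀² sin(2θ)/g, so v₀ = √(gR / sin 2θ).
v₀ = √(9.80 × 300 / sin 99.00°) = √(2940 / 0.9877) = √2976.6 = 54.56 m/s.

54.56 m/s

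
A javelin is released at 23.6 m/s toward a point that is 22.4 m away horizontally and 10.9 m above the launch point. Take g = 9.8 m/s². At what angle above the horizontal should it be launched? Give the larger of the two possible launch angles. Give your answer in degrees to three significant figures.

Trajectory: y = x tanθ − g x² (1 + tan²θ)/(2v₀²). With x = 22.4, y = 10.9, v₀ = 23.6, g = 9.80:
4.414 tan²θ − 22.4 tanθ + (15.31) = 0.
tanθ = [22.4 ± √(22.4² − 4 × 4.414 × (15.31))] / (2 × 4.414) = (22.4 ± 15.21) / 8.829, giving tanθ = 0.8144 or 4.260.
θ = 39.16° or 76.79°; the larger is 76.79°.

76.8°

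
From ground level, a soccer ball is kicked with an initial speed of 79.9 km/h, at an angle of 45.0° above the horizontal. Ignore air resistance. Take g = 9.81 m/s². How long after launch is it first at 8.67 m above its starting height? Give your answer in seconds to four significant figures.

0.7100 s

Convert: 79.9 km/h = 79.9/3.6 = 22.19 m/s.
Components: vₓ = 22.19 cos 45.0° = 15.69 m/s, v_y0 = 22.19 sin 45.0° = 15.69 m/s.
Require v_y0 t − ½ g t² = 8.67, i.e. 4.905 t² − 15.69 t + 8.67 = 0.
Quadratic formula: t = (15.69 ± √76.191) / 9.81 = (15.69 ± 8.729) / 9.81 → t = 0.7100 s or 2.490 s.
The first (ascending) time is 0.7100 s.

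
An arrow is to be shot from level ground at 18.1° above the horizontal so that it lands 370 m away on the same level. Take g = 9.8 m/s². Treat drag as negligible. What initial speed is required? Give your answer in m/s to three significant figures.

78.4 m/s

From R = (v₀² / g) sin 2θ: v₀ = √(gR / sin 2θ).
v₀ = √(9.80 × 370 / sin 36.20°) = √(3626 / 0.5906) = √6139.5 = 78.35 m/s.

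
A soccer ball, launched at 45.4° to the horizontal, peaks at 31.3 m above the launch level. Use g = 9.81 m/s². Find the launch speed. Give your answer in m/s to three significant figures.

At the peak v_y = 0, so v_y0 = √(2gH) = √(2 × 9.81 × 31.3) = 24.78 m/s.
v_y0 = v₀ sin θ ⇒ v₀ = 24.78 / sin 45.4° = 34.80 m/s.

34.8 m/s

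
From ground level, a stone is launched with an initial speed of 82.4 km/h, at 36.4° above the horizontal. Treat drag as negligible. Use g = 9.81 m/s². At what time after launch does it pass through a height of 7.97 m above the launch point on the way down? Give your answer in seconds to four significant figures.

Convert: 82.4 km/h = 82.4/3.6 = 22.89 m/s.
Components: vₓ = 22.89 cos 36.4° = 18.42 m/s, v_y0 = 22.89 sin 36.4° = 13.58 m/s.
Require v_y0 t − ½ g t² = 7.97, i.e. 4.905 t² − 13.58 t + 7.97 = 0.
Quadratic formula: t = (13.58 ± √28.118) / 9.81 = (13.58 ± 5.303) / 9.81 → t = 0.8440 s or 1.925 s.
The descending-branch root is 1.925 s.

1.925 s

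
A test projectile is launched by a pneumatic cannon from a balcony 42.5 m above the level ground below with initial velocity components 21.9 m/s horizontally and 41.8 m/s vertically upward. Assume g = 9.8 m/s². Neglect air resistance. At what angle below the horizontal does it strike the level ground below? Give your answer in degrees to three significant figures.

66.7°

Vertical motion (up positive, ground at y = 0): 4.900 t² − (41.80) t − 42.5 = 0, so t = (41.80 + √(41.80² + 2·9.80·42.5)) / 9.80 = (41.80 + 50.80) / 9.80 = 9.449 s.
At impact: v_y = v_y0 − g t = −50.80 m/s; vₓ = 21.90 m/s.
Angle below horizontal: arctan(|v_y|/vₓ) = arctan(50.80/21.90) = 66.68°.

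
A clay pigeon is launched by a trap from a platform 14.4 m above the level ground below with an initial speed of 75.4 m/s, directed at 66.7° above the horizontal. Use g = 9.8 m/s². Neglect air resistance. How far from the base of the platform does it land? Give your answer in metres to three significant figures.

Resolve: vₓ = 75.40 cos 66.7° = 29.82 m/s and v_y0 = 75.40 sin 66.7° = 69.25 m/s.
The projectile lands when y = 14.4 + (69.25) t − ½·9.80·t² = 0. Positive root: t = (69.25 + √(69.25² + 2·9.80·14.4)) / 9.80 = (69.25 + 71.26) / 9.80 = 14.34 s.
Horizontal distance: R = vₓ t = 29.82 × 14.34 = 427.6 m.

428 m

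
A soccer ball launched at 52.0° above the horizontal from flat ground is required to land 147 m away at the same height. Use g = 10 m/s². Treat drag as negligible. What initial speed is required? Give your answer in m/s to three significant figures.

38.9 m/s

Level-ground range: R = v₀² sin(2θ)/g, so v₀ = √(gR / sin 2θ).
v₀ = √(10.0 × 147 / sin 104.0°) = √(1470 / 0.9703) = √1515.0 = 38.92 m/s.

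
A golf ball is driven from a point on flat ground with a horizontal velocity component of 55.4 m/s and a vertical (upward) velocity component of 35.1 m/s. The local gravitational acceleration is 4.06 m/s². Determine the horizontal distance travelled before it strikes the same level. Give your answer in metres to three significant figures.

Flight time T = 2 v_y0 / g = 17.29 s.
Range: R = vₓ T = 55.40 × 17.29 = 957.9 m.

958 m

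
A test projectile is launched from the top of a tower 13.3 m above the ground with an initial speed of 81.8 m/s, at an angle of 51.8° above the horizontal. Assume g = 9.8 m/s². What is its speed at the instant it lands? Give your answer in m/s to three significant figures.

Horizontal component vₓ = 81.80 cos 51.8° = 50.59 m/s; vertical v_y0 = 81.80 sin 51.8° = 64.28 m/s.
Vertical motion (up positive, ground at y = 0): 4.900 t² − (64.28) t − 13.3 = 0, so t = (64.28 + √(64.28² + 2·9.80·13.3)) / 9.80 = (64.28 + 66.28) / 9.80 = 13.32 s.
Vertical velocity at impact: v_y = v_y0 − g t = 64.28 − 9.80 × 13.32 = −66.28 m/s.
Speed: |v| = √(vₓ² + v_y²) = √(50.59² + 66.28²) = 83.38 m/s.

83.4 m/s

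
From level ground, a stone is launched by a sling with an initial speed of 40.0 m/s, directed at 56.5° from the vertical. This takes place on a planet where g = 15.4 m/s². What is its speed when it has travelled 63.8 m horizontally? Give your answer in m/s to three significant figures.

Resolve: vₓ = 40.00 sin 56.5° = 33.36 m/s and v_y0 = 40.00 cos 56.5° = 22.08 m/s.
At x = 63.8 m, t = x/vₓ = 63.8/33.36 = 1.913 s.
Vertical velocity there: v_y = v_y0 − g t = 22.08 − 15.4 × 1.913 = −7.379 m/s.
Speed: √(vₓ² + v_y²) = √(33.36² + 7.379²) = 34.16 m/s.

34.2 m/s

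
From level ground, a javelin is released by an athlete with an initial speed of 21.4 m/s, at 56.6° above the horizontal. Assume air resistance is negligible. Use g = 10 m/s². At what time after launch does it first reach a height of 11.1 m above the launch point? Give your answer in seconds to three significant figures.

0.801 s

vₓ = 21.40 cos 56.6° = 11.78 m/s; v_y0 = 21.40 sin 56.6° = 17.87 m/s.
Set y = v_y0 t − ½ g t² = 11.1: 5.000 t² − 17.87 t + 11.1 = 0.
Quadratic formula: t = (17.87 ± √97.185) / 10.0 = (17.87 ± 9.858) / 10.0 → t = 0.8008 s or 2.772 s.
The first (ascending) time is 0.8008 s.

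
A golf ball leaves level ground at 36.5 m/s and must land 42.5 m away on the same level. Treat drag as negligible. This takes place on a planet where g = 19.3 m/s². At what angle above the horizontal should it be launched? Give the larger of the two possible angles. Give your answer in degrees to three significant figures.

Level-ground range R = v₀² sin(2θ)/g ⇒ sin(2θ) = gR/v₀² = 19.3 × 42.5 / 36.5² = 0.6157.
2θ = 38.00° or 180° − 38.00° = 142.0°, so θ = 19.00° or 71.00°.
The larger angle is 71.00°.

71.0°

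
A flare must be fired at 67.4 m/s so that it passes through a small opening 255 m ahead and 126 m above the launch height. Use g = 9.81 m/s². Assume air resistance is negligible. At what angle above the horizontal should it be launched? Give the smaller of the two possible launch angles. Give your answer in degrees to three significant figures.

Trajectory: y = x tanθ − g x² (1 + tan²θ)/(2v₀²). With x = 255, y = 126, v₀ = 67.4, g = 9.81:
70.21 tan²θ − 255 tanθ + (196.2) = 0.
tanθ = [255 ± √(255² − 4 × 70.21 × (196.2))] / (2 × 70.21) = (255 ± 99.61) / 140.4, giving tanθ = 1.107 or 2.525.
θ = 47.90° or 68.40°; the smaller is 47.90°.

47.9°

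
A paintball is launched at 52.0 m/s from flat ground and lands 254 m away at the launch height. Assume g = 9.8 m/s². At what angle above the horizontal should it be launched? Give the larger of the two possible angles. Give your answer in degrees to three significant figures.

56.5°

R = v₀² sin 2θ / g gives sin 2θ = gR/v₀² = 9.80·254/52.0² = 0.9206.
2θ = 67.01° or 180° − 67.01° = 113.0°, so θ = 33.50° or 56.50°.
The larger angle is 56.50°.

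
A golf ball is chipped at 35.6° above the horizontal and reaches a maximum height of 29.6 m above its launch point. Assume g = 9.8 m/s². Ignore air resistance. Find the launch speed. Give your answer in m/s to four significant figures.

41.38 m/s

At the peak v_y = 0, so v_y0 = √(2gH) = √(2 × 9.80 × 29.6) = 24.09 m/s.
v_y0 = v₀ sin θ ⇒ v₀ = 24.09 / sin 35.6° = 41.38 m/s.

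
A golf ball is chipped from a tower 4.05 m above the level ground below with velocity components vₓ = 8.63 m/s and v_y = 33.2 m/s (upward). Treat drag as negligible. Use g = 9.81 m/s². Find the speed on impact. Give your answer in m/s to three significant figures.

35.4 m/s

Vertical motion (up positive, ground at y = 0): 4.905 t² − (33.20) t − 4.05 = 0, so t = (33.20 + √(33.20² + 2·9.81·4.05)) / 9.81 = (33.20 + 34.38) / 9.81 = 6.888 s.
Vertical velocity at impact: v_y = v_y0 − g t = 33.20 − 9.81 × 6.888 = −34.38 m/s.
Speed: |v| = √(vₓ² + v_y²) = √(8.630² + 34.38²) = 35.44 m/s.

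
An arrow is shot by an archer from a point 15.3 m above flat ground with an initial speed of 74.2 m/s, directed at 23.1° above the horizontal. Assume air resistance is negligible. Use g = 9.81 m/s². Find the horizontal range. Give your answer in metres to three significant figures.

Horizontal component vₓ = 74.20 cos 23.1° = 68.25 m/s; vertical v_y0 = 74.20 sin 23.1° = 29.11 m/s.
The projectile lands when y = 15.3 + (29.11) t − ½·9.81·t² = 0. Positive root: t = (29.11 + √(29.11² + 2·9.81·15.3)) / 9.81 = (29.11 + 33.88) / 9.81 = 6.421 s.
Horizontal distance: R = vₓ t = 68.25 × 6.421 = 438.2 m.

438 m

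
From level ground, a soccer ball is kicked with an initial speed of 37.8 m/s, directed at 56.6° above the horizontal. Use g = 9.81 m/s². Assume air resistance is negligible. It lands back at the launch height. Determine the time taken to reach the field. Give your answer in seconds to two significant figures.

Components: vₓ = 37.80 cos 56.6° = 20.81 m/s, v_y0 = 37.80 sin 56.6° = 31.56 m/s.
Landing at launch height ⇒ T = 2 v_y0 / g = 2 × 31.56 / 9.81 = 6.434 s.

6.4 s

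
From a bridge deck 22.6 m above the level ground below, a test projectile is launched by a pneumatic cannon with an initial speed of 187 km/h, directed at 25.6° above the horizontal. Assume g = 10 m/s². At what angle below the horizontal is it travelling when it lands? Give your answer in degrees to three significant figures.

Convert: 187 km/h = 187/3.6 = 51.94 m/s.
Components: vₓ = 51.94 cos 25.6° = 46.85 m/s, v_y0 = 51.94 sin 25.6° = 22.44 m/s.
The projectile lands when y = 22.6 + (22.44) t − ½·10.0·t² = 0. Positive root: t = (22.44 + √(22.44² + 2·10.0·22.6)) / 10.0 = (22.44 + 30.92) / 10.0 = 5.336 s.
At impact: v_y = v_y0 − g t = −30.92 m/s; vₓ = 46.85 m/s.
Angle below horizontal: arctan(|v_y|/vₓ) = arctan(30.92/46.85) = 33.42°.

33.4°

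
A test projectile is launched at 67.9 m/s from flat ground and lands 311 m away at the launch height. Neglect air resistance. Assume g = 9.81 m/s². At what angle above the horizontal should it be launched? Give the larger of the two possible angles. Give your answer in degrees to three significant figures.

69.3°

Level-ground range R = v₀² sin(2θ)/g ⇒ sin(2θ) = gR/v₀² = 9.81 × 311 / 67.9² = 0.6617.
2θ = 41.43° or 180° − 41.43° = 138.6°, so θ = 20.72° or 69.28°.
The larger angle is 69.28°.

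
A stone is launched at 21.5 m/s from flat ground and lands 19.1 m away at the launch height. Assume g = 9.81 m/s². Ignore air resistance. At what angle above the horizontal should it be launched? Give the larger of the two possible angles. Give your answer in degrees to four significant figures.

78.04°

From R = (v₀²/g) sin 2θ: sin 2θ = 9.81 × 19.1 / 462.25 = 0.4053.
2θ = 23.91° or 180° − 23.91° = 156.1°, so θ = 11.96° or 78.04°.
The larger angle is 78.04°.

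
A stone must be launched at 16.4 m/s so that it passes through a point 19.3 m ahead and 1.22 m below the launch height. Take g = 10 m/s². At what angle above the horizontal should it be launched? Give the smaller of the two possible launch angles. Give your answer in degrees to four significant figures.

18.58°

Trajectory: y = x tanθ − g x² (1 + tan²θ)/(2v₀²). With x = 19.3, y = −1.22, v₀ = 16.4, g = 10.0:
6.925 tan²θ − 19.3 tanθ + (5.705) = 0.
tanθ = [19.3 ± √(19.3² − 4 × 6.925 × (5.705))] / (2 × 6.925) = (19.3 ± 14.65) / 13.85, giving tanθ = 0.3361 or 2.451.
θ = 18.58° or 67.81°; the smaller is 18.58°.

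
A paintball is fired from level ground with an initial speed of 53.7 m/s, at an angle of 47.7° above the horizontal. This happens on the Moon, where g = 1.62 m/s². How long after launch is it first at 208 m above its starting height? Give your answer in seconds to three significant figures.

Resolve: vₓ = 53.70 cos 47.7° = 36.14 m/s and v_y0 = 53.70 sin 47.7° = 39.72 m/s.
Height y(t) = 39.72 t − 0.8100 t² = 208 gives 0.8100 t² − 39.72 t + 208 = 0.
Quadratic formula: t = (39.72 ± √903.61) / 1.62 = (39.72 ± 30.06) / 1.62 → t = 5.962 s or 43.07 s.
The first (ascending) time is 5.962 s.

5.96 s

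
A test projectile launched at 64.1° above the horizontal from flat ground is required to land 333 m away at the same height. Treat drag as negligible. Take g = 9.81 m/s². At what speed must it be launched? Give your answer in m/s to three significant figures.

Level-ground range: R = v₀² sin(2θ)/g, so v₀ = √(gR / sin 2θ).
v₀ = √(9.81 × 333 / sin 128.2°) = √(3267 / 0.7859) = √4156.9 = 64.47 m/s.

64.5 m/s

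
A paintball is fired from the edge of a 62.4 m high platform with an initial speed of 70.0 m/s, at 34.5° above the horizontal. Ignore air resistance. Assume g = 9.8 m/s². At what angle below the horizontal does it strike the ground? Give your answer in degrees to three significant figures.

42.5°

Components: vₓ = 70.00 cos 34.5° = 57.69 m/s, v_y0 = 70.00 sin 34.5° = 39.65 m/s.
Vertical motion (up positive, ground at y = 0): 4.900 t² − (39.65) t − 62.4 = 0, so t = (39.65 + √(39.65² + 2·9.80·62.4)) / 9.80 = (39.65 + 52.87) / 9.80 = 9.440 s.
At impact: v_y = v_y0 − g t = −52.87 m/s; vₓ = 57.69 m/s.
Angle below horizontal: arctan(|v_y|/vₓ) = arctan(52.87/57.69) = 42.50°.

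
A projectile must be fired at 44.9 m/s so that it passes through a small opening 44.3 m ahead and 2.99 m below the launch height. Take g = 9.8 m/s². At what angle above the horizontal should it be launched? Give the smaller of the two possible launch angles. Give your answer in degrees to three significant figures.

2.31°

Trajectory: y = x tanθ − g x² (1 + tan²θ)/(2v₀²). With x = 44.3, y = −2.99, v₀ = 44.9, g = 9.80:
4.770 tan²θ − 44.3 tanθ + (1.780) = 0.
tanθ = [44.3 ± √(44.3² − 4 × 4.770 × (1.780))] / (2 × 4.770) = (44.3 ± 43.92) / 9.540, giving tanθ = 0.04035 or 9.247.
θ = 2.311° or 83.83°; the smaller is 2.311°.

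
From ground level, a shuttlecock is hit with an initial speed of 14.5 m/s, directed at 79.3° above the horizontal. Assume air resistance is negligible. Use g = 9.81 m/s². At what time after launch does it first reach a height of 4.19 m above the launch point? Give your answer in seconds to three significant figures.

0.332 s

Components: vₓ = 14.50 cos 79.3° = 2.692 m/s, v_y0 = 14.50 sin 79.3° = 14.25 m/s.
Height y(t) = 14.25 t − 4.905 t² = 4.19 gives 4.905 t² − 14.25 t + 4.19 = 0.
Quadratic formula: t = (14.25 ± √120.79) / 9.81 = (14.25 ± 10.99) / 9.81 → t = 0.3320 s or 2.573 s.
The first (ascending) time is 0.3320 s.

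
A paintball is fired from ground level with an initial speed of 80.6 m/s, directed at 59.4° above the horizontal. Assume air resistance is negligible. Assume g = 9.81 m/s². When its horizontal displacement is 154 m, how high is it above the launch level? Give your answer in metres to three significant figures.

Horizontal component vₓ = 80.60 cos 59.4° = 41.03 m/s; vertical v_y0 = 80.60 sin 59.4° = 69.38 m/s.
At x = 154 m, t = x/vₓ = 154/41.03 = 3.753 s.
Height: y = v_y0 t − ½ g t² = 69.38 × 3.753 − 4.905 × 3.753² = 260.4 − 69.10 = 191.3 m.

191 m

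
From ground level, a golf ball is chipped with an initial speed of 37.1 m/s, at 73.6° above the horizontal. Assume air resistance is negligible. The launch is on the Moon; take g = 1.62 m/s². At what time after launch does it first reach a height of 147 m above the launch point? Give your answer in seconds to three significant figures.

Resolve: vₓ = 37.10 cos 73.6° = 10.47 m/s and v_y0 = 37.10 sin 73.6° = 35.59 m/s.
Height y(t) = 35.59 t − 0.8100 t² = 147 gives 0.8100 t² − 35.59 t + 147 = 0.
Quadratic formula: t = (35.59 ± √790.41) / 1.62 = (35.59 ± 28.11) / 1.62 → t = 4.615 s or 39.32 s.
The first (ascending) time is 4.615 s.

4.62 s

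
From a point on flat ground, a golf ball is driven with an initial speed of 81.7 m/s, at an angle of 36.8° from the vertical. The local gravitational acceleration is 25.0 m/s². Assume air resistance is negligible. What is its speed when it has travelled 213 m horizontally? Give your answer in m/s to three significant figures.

Horizontal component vₓ = 81.70 sin 36.8° = 48.94 m/s; vertical v_y0 = 81.70 cos 36.8° = 65.42 m/s.
x = vₓ t ⇒ t = 213/48.94 = 4.352 s.
Vertical velocity there: v_y = v_y0 − g t = 65.42 − 25.0 × 4.352 = −43.39 m/s.
Speed: √(vₓ² + v_y²) = √(48.94² + 43.39²) = 65.40 m/s.

65.4 m/s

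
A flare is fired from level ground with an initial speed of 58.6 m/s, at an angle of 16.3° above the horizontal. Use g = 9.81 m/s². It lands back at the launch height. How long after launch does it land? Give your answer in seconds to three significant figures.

3.35 s

Horizontal component vₓ = 58.60 cos 16.3° = 56.24 m/s; vertical v_y0 = 58.60 sin 16.3° = 16.45 m/s.
It returns to y = 0 when t = 2 v_y0 / g = 2(16.45)/9.81 = 3.353 s.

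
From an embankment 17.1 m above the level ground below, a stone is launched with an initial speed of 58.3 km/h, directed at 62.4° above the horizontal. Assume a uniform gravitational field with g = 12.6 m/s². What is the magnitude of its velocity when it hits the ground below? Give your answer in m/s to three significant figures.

Convert: 58.3 km/h = 58.3/3.6 = 16.19 m/s.
vₓ = 16.19 cos 62.4° = 7.503 m/s; v_y0 = 16.19 sin 62.4° = 14.35 m/s.
With up positive and y = 0 at the ground: y(t) = 17.1 + (14.35) t − 6.300 t². Setting y = 0 and taking the positive root: t = [14.35 + √(14.35² + 2·12.6·17.1)] / 12.6 = (14.35 + 25.24) / 12.6 = 3.142 s.
Vertical velocity at impact: v_y = v_y0 − g t = 14.35 − 12.6 × 3.142 = −25.24 m/s.
Speed: |v| = √(vₓ² + v_y²) = √(7.503² + 25.24²) = 26.33 m/s.

26.3 m/s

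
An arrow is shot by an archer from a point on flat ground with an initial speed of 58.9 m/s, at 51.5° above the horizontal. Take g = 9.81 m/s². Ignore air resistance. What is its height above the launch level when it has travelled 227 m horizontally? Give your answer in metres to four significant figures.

97.38 m

vₓ = 58.90 cos 51.5° = 36.67 m/s; v_y0 = 58.90 sin 51.5° = 46.10 m/s.
x = vₓ t ⇒ t = 227/36.67 = 6.191 s.
Height: y = v_y0 t − ½ g t² = 46.10 × 6.191 − 4.905 × 6.191² = 285.4 − 188.0 = 97.38 m.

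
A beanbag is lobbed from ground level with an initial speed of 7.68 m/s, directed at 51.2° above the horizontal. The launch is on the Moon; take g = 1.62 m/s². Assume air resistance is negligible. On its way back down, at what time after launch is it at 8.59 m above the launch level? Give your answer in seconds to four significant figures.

Components: vₓ = 7.680 cos 51.2° = 4.812 m/s, v_y0 = 7.680 sin 51.2° = 5.985 m/s.
Set y = v_y0 t − ½ g t² = 8.59: 0.8100 t² − 5.985 t + 8.59 = 0.
Quadratic formula: t = (5.985 ± √7.9924) / 1.62 = (5.985 ± 2.827) / 1.62 → t = 1.950 s or 5.440 s.
The descending-branch root is 5.440 s.

5.440 s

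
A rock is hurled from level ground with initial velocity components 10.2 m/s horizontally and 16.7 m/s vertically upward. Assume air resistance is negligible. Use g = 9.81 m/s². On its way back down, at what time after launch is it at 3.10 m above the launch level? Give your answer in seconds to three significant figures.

3.21 s

Height y(t) = 16.70 t − 4.905 t² = 3.10 gives 4.905 t² − 16.70 t + 3.10 = 0.
t = [16.70 ± √(16.70² − 2·9.81·3.10)] / 9.81 = (16.70 ± 14.77) / 9.81, so t = 0.1970 s or t = 3.208 s.
The descending-branch root is 3.208 s.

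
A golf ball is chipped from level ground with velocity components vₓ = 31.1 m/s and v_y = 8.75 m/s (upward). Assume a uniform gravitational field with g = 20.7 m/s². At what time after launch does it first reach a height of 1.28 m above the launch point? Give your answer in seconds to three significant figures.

0.188 s

Height y(t) = 8.750 t − 10.35 t² = 1.28 gives 10.35 t² − 8.750 t + 1.28 = 0.
Quadratic formula: t = (8.750 ± √23.571) / 20.7 = (8.750 ± 4.855) / 20.7 → t = 0.1882 s or 0.6572 s.
The first (ascending) time is 0.1882 s.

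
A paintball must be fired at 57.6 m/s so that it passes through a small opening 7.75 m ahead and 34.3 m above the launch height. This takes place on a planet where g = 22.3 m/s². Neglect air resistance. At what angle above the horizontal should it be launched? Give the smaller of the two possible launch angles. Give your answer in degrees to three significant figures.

Trajectory: y = x tanθ − g x² (1 + tan²θ)/(2v₀²). With x = 7.75, y = 34.3, v₀ = 57.6, g = 22.3:
0.2019 tan²θ − 7.75 tanθ + (34.50) = 0.
tanθ = [7.75 ± √(7.75² − 4 × 0.2019 × (34.50))] / (2 × 0.2019) = (7.75 ± 5.675) / 0.4037, giving tanθ = 5.140 or 33.25.
θ = 78.99° or 88.28°; the smaller is 78.99°.

79.0°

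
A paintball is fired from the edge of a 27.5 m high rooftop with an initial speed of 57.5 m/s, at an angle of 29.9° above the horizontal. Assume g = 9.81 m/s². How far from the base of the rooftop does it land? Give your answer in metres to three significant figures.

333 m

Resolve: vₓ = 57.50 cos 29.9° = 49.85 m/s and v_y0 = 57.50 sin 29.9° = 28.66 m/s.
Vertical motion (up positive, ground at y = 0): 4.905 t² − (28.66) t − 27.5 = 0, so t = (28.66 + √(28.66² + 2·9.81·27.5)) / 9.81 = (28.66 + 36.89) / 9.81 = 6.683 s.
Horizontal distance: R = vₓ t = 49.85 × 6.683 = 333.1 m.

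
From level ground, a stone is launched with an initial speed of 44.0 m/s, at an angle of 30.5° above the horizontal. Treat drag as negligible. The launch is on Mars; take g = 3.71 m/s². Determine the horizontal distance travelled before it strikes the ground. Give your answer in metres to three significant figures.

Horizontal component vₓ = 44.00 cos 30.5° = 37.91 m/s; vertical v_y0 = 44.00 sin 30.5° = 22.33 m/s.
Flight time T = 2 v_y0 / g = 12.04 s.
Range: R = vₓ T = 37.91 × 12.04 = 456.4 m.

456 m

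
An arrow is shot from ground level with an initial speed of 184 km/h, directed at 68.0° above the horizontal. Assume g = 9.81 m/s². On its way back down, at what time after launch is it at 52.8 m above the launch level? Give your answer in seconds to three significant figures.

Convert: 184 km/h = 184/3.6 = 51.11 m/s.
vₓ = 51.11 cos 68.0° = 19.15 m/s; v_y0 = 51.11 sin 68.0° = 47.39 m/s.
Set y = v_y0 t − ½ g t² = 52.8: 4.905 t² − 47.39 t + 52.8 = 0.
t = [47.39 ± √(47.39² − 2·9.81·52.8)] / 9.81 = (47.39 ± 34.78) / 9.81, so t = 1.285 s or t = 8.376 s.
The descending-branch root is 8.376 s.

8.38 s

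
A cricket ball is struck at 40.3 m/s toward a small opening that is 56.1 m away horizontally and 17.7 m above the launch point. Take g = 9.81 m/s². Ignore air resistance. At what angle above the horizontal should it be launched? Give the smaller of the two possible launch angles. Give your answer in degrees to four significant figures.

28.06°

Trajectory: y = x tanθ − g x² (1 + tan²θ)/(2v₀²). With x = 56.1, y = 17.7, v₀ = 40.3, g = 9.81:
9.505 tan²θ − 56.1 tanθ + (27.21) = 0.
tanθ = [56.1 ± √(56.1² − 4 × 9.505 × (27.21))] / (2 × 9.505) = (56.1 ± 45.97) / 19.01, giving tanθ = 0.5331 or 5.369.
θ = 28.06° or 79.45°; the smaller is 28.06°.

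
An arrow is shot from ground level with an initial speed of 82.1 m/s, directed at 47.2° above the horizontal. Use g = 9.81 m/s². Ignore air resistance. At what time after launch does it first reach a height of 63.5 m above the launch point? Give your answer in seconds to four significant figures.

vₓ = 82.10 cos 47.2° = 55.78 m/s; v_y0 = 82.10 sin 47.2° = 60.24 m/s.
Require v_y0 t − ½ g t² = 63.5, i.e. 4.905 t² − 60.24 t + 63.5 = 0.
Quadratic formula: t = (60.24 ± √2382.9) / 9.81 = (60.24 ± 48.81) / 9.81 → t = 1.165 s or 11.12 s.
The first (ascending) time is 1.165 s.

1.165 s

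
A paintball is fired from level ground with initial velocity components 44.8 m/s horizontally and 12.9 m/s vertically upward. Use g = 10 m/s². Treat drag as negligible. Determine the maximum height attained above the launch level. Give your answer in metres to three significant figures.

At the apex v_y = 0, so H = v_y0²/(2g) = 12.90²/20.00 = 8.320 m.

8.32 m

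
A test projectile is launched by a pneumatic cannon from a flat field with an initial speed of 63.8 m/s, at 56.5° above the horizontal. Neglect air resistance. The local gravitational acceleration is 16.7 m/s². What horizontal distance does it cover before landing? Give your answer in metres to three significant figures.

Resolve: vₓ = 63.80 cos 56.5° = 35.21 m/s and v_y0 = 63.80 sin 56.5° = 53.20 m/s.
Time aloft: T = 2 v_y0 / g = 2 × 53.20 / 16.7 = 6.371 s.
Horizontal distance R = vₓ T = 35.21 × 6.371 = 224.4 m.

224 m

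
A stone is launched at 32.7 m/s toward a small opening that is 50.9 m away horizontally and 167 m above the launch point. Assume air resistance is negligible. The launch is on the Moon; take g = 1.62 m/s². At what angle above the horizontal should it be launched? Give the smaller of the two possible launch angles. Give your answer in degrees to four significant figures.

Trajectory: y = x tanθ − g x² (1 + tan²θ)/(2v₀²). With x = 50.9, y = 167, v₀ = 32.7, g = 1.62:
1.963 tan²θ − 50.9 tanθ + (169.0) = 0.
tanθ = [50.9 ± √(50.9² − 4 × 1.963 × (169.0))] / (2 × 1.963) = (50.9 ± 35.56) / 3.925, giving tanθ = 3.909 or 22.03.
θ = 75.65° or 87.40°; the smaller is 75.65°.

75.65°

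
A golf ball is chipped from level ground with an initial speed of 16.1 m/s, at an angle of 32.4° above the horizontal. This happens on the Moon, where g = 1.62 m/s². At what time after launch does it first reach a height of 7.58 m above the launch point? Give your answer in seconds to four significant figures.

0.9663 s

Horizontal component vₓ = 16.10 cos 32.4° = 13.59 m/s; vertical v_y0 = 16.10 sin 32.4° = 8.627 m/s.
Require v_y0 t − ½ g t² = 7.58, i.e. 0.8100 t² − 8.627 t + 7.58 = 0.
Quadratic formula: t = (8.627 ± √49.863) / 1.62 = (8.627 ± 7.061) / 1.62 → t = 0.9663 s or 9.684 s.
The first (ascending) time is 0.9663 s.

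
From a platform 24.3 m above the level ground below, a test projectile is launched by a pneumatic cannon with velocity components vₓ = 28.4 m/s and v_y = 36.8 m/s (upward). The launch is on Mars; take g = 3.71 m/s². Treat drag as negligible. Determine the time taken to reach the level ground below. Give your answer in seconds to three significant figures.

Vertical motion (up positive, ground at y = 0): 1.855 t² − (36.80) t − 24.3 = 0, so t = (36.80 + √(36.80² + 2·3.71·24.3)) / 3.71 = (36.80 + 39.17) / 3.71 = 20.48 s.

20.5 s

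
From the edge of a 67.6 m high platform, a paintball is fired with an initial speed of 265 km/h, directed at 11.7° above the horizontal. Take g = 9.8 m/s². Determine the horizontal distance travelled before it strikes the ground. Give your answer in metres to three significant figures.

Convert: 265 km/h = 265/3.6 = 73.61 m/s.
Components: vₓ = 73.61 cos 11.7° = 72.08 m/s, v_y0 = 73.61 sin 11.7° = 14.93 m/s.
With up positive and y = 0 at the ground: y(t) = 67.6 + (14.93) t − 4.900 t². Setting y = 0 and taking the positive root: t = [14.93 + √(14.93² + 2·9.80·67.6)] / 9.80 = (14.93 + 39.34) / 9.80 = 5.538 s.
Horizontal distance: R = vₓ t = 72.08 × 5.538 = 399.2 m.

399 m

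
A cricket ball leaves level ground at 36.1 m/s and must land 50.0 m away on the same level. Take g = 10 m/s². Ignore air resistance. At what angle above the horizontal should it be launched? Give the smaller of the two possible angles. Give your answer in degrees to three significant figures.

From R = (v₀²/g) sin 2θ: sin 2θ = 10.0 × 50.0 / 1303.2 = 0.3837.
2θ = 22.56° or 180° − 22.56° = 157.4°, so θ = 11.28° or 78.72°.
The smaller angle is 11.28°.

11.3°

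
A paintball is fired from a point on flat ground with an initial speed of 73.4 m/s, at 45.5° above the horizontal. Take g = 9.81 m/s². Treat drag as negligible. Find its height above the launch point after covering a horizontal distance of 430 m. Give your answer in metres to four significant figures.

94.91 m

Horizontal component vₓ = 73.40 cos 45.5° = 51.45 m/s; vertical v_y0 = 73.40 sin 45.5° = 52.35 m/s.
x = vₓ t ⇒ t = 430/51.45 = 8.358 s.
Height: y = v_y0 t − ½ g t² = 52.35 × 8.358 − 4.905 × 8.358² = 437.6 − 342.7 = 94.91 m.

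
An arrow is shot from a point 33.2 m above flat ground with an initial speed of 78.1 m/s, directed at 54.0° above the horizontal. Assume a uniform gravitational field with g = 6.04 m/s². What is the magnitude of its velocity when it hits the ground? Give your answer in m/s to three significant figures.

80.6 m/s

vₓ = 78.10 cos 54.0° = 45.91 m/s; v_y0 = 78.10 sin 54.0° = 63.18 m/s.
Vertical motion (up positive, ground at y = 0): 3.020 t² − (63.18) t − 33.2 = 0, so t = (63.18 + √(63.18² + 2·6.04·33.2)) / 6.04 = (63.18 + 66.28) / 6.04 = 21.43 s.
Vertical velocity at impact: v_y = v_y0 − g t = 63.18 − 6.04 × 21.43 = −66.28 m/s.
Speed: |v| = √(vₓ² + v_y²) = √(45.91² + 66.28²) = 80.63 m/s.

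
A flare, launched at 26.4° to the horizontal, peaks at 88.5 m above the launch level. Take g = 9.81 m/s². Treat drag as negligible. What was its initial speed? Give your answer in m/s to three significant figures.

At the peak v_y = 0, so v_y0 = √(2gH) = √(2 × 9.81 × 88.5) = 41.67 m/s.
v_y0 = v₀ sin θ ⇒ v₀ = 41.67 / sin 26.4° = 93.72 m/s.

93.7 m/s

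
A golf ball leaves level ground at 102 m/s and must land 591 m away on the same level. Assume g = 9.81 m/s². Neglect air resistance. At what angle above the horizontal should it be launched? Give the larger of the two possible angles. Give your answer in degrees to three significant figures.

From R = (v₀²/g) sin 2θ: sin 2θ = 9.81 × 591 / 10404 = 0.5573.
2θ = 33.87° or 180° − 33.87° = 146.1°, so θ = 16.93° or 73.07°.
The larger angle is 73.07°.

73.1°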